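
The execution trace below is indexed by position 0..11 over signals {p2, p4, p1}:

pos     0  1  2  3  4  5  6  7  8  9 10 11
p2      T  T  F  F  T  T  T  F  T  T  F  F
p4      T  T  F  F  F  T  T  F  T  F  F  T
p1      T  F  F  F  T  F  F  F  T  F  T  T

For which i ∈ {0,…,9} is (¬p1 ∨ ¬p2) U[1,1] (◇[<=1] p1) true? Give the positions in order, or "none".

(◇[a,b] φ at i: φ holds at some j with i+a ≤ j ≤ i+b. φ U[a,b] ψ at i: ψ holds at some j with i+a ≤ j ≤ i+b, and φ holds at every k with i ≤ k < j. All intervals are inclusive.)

2, 3, 6, 7, 9

Evaluate at each i in [0,9]:
  i=0: ✗ (no rhs in [1,1])
  i=1: ✗ (no rhs in [2,2])
  i=2: ✓ (rhs at j=3; lhs holds on [2,2])
  i=3: ✓ (rhs at j=4; lhs holds on [3,3])
  i=4: ✗ (no rhs in [5,5])
  i=5: ✗ (no rhs in [6,6])
  i=6: ✓ (rhs at j=7; lhs holds on [6,6])
  i=7: ✓ (rhs at j=8; lhs holds on [7,7])
  i=8: ✗ (lhs fails at k=8 before rhs at j=9)
  i=9: ✓ (rhs at j=10; lhs holds on [9,9])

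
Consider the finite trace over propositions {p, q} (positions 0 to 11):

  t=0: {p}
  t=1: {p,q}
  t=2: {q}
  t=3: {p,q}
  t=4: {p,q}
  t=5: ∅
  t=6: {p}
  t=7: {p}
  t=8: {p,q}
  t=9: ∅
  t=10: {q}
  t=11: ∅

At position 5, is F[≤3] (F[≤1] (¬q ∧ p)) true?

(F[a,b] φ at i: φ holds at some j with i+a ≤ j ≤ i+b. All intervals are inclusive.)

Yes

Check F[≤1] (¬q ∧ p) at each j in [5,8]:
  j=5: holds (witness at 6)
  j=6: holds (witness at 6)
  j=7: holds (witness at 7)
  j=8: fails (none in [8,9])
Found at j=5 → formula holds.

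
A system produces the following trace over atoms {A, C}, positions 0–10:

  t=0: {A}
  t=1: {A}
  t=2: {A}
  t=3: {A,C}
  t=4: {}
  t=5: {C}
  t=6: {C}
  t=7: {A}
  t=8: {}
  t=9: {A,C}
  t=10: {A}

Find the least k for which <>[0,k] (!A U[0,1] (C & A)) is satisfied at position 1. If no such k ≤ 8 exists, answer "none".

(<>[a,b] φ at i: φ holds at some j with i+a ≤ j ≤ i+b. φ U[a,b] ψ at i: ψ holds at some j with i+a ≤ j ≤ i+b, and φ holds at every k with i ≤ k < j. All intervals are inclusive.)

Scan j = 1,2,… for (!A U[0,1] (C & A)):
  j=1: fails
  j=2: fails
  j=3: holds
First hit at j=3, so smallest k = 3-1 = 2.

2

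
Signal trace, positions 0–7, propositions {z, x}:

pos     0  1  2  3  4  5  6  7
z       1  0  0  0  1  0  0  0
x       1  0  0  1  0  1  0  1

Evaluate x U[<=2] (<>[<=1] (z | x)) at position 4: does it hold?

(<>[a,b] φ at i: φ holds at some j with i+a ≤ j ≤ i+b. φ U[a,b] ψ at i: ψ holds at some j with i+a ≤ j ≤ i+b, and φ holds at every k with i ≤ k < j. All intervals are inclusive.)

Yes

Need some j in [4,6] with <>[<=1] (z | x), and x at every k in [4,j-1].
  j=4: <>[<=1] (z | x) holds; no prefix to check → satisfied.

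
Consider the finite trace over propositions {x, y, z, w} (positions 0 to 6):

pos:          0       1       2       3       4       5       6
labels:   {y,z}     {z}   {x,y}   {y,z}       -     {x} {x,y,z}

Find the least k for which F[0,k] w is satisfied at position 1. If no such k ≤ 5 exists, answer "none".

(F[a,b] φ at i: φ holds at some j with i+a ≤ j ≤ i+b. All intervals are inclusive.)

Scan j = 1,2,… for w:
  j=1: fails
  j=2: fails
  j=3: fails
  j=4: fails
  j=5: fails
  j=6: fails
No j in [1,6] satisfies it → none.

none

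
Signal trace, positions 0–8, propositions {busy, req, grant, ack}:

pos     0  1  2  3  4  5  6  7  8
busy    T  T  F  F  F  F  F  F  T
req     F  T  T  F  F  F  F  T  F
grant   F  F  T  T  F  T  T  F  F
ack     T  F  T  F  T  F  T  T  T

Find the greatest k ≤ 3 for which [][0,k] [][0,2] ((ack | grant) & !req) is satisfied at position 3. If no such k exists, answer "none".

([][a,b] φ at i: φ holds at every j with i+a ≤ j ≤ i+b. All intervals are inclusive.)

[][0,2] ((ack | grant) & !req) must hold from j=3 onward; find where it first fails.
  j=3: holds
  j=4: holds
  j=5: fails
Holds on [3,4], so largest k = 1.

1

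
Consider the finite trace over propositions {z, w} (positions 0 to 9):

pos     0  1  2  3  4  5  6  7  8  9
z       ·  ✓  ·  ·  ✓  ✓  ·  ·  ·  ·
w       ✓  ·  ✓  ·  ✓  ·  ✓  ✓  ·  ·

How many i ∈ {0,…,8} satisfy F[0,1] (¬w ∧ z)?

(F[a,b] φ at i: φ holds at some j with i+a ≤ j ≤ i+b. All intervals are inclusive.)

Evaluate at each i in [0,8]:
  i=0: ✓ (witness j=1)
  i=1: ✓ (witness j=1)
  i=2: ✗ (none in [2,3])
  i=3: ✗ (none in [3,4])
  i=4: ✓ (witness j=5)
  i=5: ✓ (witness j=5)
  i=6: ✗ (none in [6,7])
  i=7: ✗ (none in [7,8])
  i=8: ✗ (none in [8,9])
Positions where it holds: {0, 1, 4, 5} → 4.

4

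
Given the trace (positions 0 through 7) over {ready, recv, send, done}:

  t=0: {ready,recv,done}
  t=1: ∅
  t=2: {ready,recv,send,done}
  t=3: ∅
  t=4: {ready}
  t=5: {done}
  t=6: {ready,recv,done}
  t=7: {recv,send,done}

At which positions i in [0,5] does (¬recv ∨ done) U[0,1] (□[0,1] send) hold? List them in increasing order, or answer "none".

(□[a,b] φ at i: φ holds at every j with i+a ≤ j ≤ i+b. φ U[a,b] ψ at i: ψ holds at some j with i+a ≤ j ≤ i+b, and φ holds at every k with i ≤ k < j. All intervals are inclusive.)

none

Evaluate at each i in [0,5]:
  i=0: ✗ (no rhs in [0,1])
  i=1: ✗ (no rhs in [1,2])
  i=2: ✗ (no rhs in [2,3])
  i=3: ✗ (no rhs in [3,4])
  i=4: ✗ (no rhs in [4,5])
  i=5: ✗ (no rhs in [5,6])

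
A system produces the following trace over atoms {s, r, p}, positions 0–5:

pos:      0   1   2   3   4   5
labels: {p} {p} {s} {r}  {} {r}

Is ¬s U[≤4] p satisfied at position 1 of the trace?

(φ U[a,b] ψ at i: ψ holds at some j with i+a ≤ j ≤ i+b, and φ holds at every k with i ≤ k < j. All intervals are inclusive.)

Need some j in [1,5] with p, and ¬s at every k in [1,j-1].
  j=1: p holds; no prefix to check → satisfied.

Yes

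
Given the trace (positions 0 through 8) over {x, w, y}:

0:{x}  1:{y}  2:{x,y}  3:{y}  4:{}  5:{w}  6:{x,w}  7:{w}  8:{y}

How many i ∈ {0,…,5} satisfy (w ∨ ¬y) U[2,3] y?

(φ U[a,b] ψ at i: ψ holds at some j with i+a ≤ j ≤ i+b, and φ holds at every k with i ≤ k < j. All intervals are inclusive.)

1

Evaluate at each i in [0,5]:
  i=0: ✗ (lhs fails at k=1 before rhs at j=2)
  i=1: ✗ (lhs fails at k=1 before rhs at j=3)
  i=2: ✗ (no rhs in [4,5])
  i=3: ✗ (no rhs in [5,6])
  i=4: ✗ (no rhs in [6,7])
  i=5: ✓ (rhs at j=8; lhs holds on [5,7])
Positions where it holds: {5} → 1.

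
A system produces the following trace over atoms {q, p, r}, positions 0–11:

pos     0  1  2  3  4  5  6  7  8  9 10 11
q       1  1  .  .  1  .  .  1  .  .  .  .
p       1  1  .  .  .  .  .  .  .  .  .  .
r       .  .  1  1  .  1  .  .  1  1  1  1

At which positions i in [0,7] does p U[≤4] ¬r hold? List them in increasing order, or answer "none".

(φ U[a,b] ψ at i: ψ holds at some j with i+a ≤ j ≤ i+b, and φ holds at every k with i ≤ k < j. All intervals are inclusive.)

0, 1, 4, 6, 7

Evaluate at each i in [0,7]:
  i=0: ✓ (rhs at j=0)
  i=1: ✓ (rhs at j=1)
  i=2: ✗ (lhs fails at k=2 before rhs at j=4)
  i=3: ✗ (lhs fails at k=3 before rhs at j=4)
  i=4: ✓ (rhs at j=4)
  i=5: ✗ (lhs fails at k=5 before rhs at j=6)
  i=6: ✓ (rhs at j=6)
  i=7: ✓ (rhs at j=7)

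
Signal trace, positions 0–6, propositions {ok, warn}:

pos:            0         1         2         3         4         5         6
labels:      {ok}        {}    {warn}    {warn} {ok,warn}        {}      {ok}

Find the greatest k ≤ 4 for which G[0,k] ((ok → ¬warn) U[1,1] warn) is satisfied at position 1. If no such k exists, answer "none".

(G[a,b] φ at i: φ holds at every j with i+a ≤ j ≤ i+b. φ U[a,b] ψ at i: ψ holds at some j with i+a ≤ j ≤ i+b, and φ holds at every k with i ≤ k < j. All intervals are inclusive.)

((ok → ¬warn) U[1,1] warn) must hold from j=1 onward; find where it first fails.
  j=1: holds
  j=2: holds
  j=3: holds
  j=4: fails
Holds on [1,3], so largest k = 2.

2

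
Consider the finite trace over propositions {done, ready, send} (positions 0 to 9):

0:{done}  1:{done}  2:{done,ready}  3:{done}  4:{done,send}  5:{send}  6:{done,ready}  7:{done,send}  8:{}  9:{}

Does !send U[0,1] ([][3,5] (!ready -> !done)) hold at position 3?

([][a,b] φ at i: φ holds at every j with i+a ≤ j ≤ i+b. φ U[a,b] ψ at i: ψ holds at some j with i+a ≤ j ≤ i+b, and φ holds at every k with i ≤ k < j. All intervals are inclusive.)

Need some j in [3,4] with [][3,5] (!ready -> !done), and !send at every k in [3,j-1].
  j=3: [][3,5] (!ready -> !done) — fails at 7.
  j=4: [][3,5] (!ready -> !done) — fails at 7.
No j in the window works → until fails.

No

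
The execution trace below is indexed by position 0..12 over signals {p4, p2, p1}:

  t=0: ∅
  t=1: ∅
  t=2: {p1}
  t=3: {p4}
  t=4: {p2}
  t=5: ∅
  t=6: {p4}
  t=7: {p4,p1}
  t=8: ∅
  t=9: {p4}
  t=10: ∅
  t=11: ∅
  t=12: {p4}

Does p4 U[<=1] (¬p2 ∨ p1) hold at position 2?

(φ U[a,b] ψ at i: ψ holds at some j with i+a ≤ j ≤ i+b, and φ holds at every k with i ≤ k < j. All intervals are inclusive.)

Yes

Need some j in [2,3] with (¬p2 ∨ p1), and p4 at every k in [2,j-1].
  j=2: (¬p2 ∨ p1) holds; no prefix to check → satisfied.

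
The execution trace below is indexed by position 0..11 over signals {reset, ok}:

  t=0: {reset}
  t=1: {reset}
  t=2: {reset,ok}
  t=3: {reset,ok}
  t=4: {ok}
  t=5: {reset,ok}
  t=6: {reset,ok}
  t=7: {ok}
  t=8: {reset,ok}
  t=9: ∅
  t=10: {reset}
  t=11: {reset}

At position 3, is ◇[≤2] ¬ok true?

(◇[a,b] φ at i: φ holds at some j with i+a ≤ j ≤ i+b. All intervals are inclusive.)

Check ¬ok at each j in [3,5]:
  j=3: false
  j=4: false
  j=5: false
No position in the window satisfies it → formula fails.

Does not hold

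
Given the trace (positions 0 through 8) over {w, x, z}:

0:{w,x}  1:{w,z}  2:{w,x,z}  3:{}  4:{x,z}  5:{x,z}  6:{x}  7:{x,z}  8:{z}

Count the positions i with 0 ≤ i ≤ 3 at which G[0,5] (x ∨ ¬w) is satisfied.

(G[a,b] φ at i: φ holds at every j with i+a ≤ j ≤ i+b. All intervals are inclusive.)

2

Evaluate at each i in [0,3]:
  i=0: ✗ (fails at j=1)
  i=1: ✗ (fails at j=1)
  i=2: ✓ (all of [2,7])
  i=3: ✓ (all of [3,8])
Positions where it holds: {2, 3} → 2.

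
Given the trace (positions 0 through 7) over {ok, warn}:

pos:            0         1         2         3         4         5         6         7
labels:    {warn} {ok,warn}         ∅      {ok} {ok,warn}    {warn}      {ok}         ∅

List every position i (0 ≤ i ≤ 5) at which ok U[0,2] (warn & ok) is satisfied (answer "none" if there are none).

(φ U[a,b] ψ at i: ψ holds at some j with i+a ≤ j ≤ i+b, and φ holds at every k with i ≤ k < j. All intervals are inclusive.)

1, 3, 4

Evaluate at each i in [0,5]:
  i=0: ✗ (lhs fails at k=0 before rhs at j=1)
  i=1: ✓ (rhs at j=1)
  i=2: ✗ (lhs fails at k=2 before rhs at j=4)
  i=3: ✓ (rhs at j=4; lhs holds on [3,3])
  i=4: ✓ (rhs at j=4)
  i=5: ✗ (no rhs in [5,7])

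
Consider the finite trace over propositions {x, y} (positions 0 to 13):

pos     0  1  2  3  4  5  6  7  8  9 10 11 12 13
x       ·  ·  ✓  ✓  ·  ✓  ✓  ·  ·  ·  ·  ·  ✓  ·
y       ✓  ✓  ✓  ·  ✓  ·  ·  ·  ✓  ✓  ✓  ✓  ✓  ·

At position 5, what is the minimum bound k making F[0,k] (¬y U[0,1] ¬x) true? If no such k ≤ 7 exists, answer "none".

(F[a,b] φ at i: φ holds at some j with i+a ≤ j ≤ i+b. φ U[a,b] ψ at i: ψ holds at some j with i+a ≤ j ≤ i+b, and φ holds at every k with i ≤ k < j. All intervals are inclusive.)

1

Scan j = 5,6,… for (¬y U[0,1] ¬x):
  j=5: fails
  j=6: holds
First hit at j=6, so smallest k = 6-5 = 1.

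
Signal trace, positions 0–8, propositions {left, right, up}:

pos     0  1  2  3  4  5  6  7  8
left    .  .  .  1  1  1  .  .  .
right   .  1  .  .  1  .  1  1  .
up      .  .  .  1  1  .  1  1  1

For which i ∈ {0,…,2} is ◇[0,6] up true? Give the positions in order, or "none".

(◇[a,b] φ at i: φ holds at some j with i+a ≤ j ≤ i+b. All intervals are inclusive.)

0, 1, 2

Evaluate at each i in [0,2]:
  i=0: ✓ (witness j=3)
  i=1: ✓ (witness j=3)
  i=2: ✓ (witness j=3)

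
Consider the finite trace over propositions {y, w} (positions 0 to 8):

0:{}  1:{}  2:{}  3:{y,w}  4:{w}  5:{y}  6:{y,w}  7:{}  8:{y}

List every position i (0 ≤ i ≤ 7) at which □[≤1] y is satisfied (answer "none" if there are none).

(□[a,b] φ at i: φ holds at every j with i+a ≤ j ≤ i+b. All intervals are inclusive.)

Evaluate at each i in [0,7]:
  i=0: ✗ (fails at j=0)
  i=1: ✗ (fails at j=1)
  i=2: ✗ (fails at j=2)
  i=3: ✗ (fails at j=4)
  i=4: ✗ (fails at j=4)
  i=5: ✓ (all of [5,6])
  i=6: ✗ (fails at j=7)
  i=7: ✗ (fails at j=7)

5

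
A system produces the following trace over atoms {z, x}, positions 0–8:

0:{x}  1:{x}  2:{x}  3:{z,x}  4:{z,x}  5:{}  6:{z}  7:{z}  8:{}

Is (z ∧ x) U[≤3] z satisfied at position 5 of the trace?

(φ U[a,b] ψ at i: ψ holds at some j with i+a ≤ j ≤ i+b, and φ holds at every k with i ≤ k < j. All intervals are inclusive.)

Does not hold

Need some j in [5,8] with z, and (z ∧ x) at every k in [5,j-1].
  j=5: z false.
  j=6: z holds, but (z ∧ x) fails at k=5 → not this j.
  j=7: z holds, but (z ∧ x) fails at k=5 → not this j.
  j=8: z false.
No j in the window works → until fails.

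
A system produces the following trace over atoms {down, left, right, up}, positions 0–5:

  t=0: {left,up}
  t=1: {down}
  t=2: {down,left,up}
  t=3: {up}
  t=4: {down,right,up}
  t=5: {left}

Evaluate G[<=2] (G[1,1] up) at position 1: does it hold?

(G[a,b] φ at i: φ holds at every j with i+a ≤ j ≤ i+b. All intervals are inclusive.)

Check G[1,1] up at every j in [1,3]:
  j=1: holds on [2,2]
  j=2: holds on [3,3]
  j=3: holds on [4,4]
All positions satisfy it → formula holds.

Yes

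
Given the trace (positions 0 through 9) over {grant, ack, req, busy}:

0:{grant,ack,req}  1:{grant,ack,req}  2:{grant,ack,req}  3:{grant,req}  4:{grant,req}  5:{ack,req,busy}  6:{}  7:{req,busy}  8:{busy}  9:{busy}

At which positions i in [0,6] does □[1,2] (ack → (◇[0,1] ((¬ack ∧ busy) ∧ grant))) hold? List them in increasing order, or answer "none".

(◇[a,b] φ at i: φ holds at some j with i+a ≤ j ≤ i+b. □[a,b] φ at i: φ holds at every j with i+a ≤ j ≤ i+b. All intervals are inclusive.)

Evaluate at each i in [0,6]:
  i=0: ✗ (fails at j=1)
  i=1: ✗ (fails at j=2)
  i=2: ✓ (all of [3,4])
  i=3: ✗ (fails at j=5)
  i=4: ✗ (fails at j=5)
  i=5: ✓ (all of [6,7])
  i=6: ✓ (all of [7,8])

2, 5, 6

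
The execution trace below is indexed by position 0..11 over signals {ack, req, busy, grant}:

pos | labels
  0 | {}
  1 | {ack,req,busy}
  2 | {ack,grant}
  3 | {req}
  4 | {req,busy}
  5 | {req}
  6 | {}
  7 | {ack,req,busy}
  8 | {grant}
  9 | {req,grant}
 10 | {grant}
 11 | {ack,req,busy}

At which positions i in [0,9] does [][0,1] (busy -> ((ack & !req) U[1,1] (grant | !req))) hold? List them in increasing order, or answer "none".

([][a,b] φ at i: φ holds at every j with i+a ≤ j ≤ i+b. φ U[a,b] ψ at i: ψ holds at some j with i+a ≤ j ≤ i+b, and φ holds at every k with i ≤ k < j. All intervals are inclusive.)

Evaluate at each i in [0,9]:
  i=0: ✗ (fails at j=1)
  i=1: ✗ (fails at j=1)
  i=2: ✓ (all of [2,3])
  i=3: ✗ (fails at j=4)
  i=4: ✗ (fails at j=4)
  i=5: ✓ (all of [5,6])
  i=6: ✗ (fails at j=7)
  i=7: ✗ (fails at j=7)
  i=8: ✓ (all of [8,9])
  i=9: ✓ (all of [9,10])

2, 5, 8, 9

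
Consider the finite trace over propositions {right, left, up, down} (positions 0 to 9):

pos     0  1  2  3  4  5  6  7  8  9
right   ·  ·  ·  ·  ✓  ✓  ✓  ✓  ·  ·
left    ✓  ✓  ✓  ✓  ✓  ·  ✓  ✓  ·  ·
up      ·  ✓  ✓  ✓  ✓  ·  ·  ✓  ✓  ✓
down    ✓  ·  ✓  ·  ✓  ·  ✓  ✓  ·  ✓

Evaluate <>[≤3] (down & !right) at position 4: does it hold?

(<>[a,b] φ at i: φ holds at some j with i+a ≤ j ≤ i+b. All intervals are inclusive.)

Check (down & !right) at each j in [4,7]:
  j=4: false
  j=5: false
  j=6: false
  j=7: false
No position in the window satisfies it → formula fails.

No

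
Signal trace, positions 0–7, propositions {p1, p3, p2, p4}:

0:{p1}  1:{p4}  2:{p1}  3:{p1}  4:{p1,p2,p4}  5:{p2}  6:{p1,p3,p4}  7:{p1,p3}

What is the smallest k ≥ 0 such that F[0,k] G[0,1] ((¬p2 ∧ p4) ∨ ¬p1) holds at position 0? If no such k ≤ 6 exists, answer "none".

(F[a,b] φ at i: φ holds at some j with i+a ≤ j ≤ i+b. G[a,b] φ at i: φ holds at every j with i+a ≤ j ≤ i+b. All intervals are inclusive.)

Scan j = 0,1,… for G[0,1] ((¬p2 ∧ p4) ∨ ¬p1):
  j=0: fails
  j=1: fails
  j=2: fails
  j=3: fails
  j=4: fails
  j=5: holds
First hit at j=5, so smallest k = 5-0 = 5.

5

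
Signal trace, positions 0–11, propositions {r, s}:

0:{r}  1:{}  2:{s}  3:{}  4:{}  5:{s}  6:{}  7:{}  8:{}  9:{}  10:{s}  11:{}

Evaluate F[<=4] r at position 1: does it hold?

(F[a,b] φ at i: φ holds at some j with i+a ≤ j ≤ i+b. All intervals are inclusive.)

False

Check r at each j in [1,5]:
  j=1: false
  j=2: false
  j=3: false
  j=4: false
  j=5: false
No position in the window satisfies it → formula fails.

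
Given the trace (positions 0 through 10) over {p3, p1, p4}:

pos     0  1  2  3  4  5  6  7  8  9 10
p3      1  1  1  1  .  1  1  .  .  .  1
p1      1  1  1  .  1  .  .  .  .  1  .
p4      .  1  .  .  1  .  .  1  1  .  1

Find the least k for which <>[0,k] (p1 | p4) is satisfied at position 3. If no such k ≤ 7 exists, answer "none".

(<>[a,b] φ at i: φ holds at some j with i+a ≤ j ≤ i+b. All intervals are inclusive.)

Scan j = 3,4,… for (p1 | p4):
  j=3: fails
  j=4: holds
First hit at j=4, so smallest k = 4-3 = 1.

1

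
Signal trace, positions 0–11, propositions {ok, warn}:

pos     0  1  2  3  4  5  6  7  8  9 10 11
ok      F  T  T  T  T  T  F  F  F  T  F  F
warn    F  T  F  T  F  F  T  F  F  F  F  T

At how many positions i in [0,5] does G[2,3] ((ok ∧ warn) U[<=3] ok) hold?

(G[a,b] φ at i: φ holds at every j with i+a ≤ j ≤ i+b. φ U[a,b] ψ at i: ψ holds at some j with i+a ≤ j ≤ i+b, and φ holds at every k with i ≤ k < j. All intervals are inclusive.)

Evaluate at each i in [0,5]:
  i=0: ✓ (all of [2,3])
  i=1: ✓ (all of [3,4])
  i=2: ✓ (all of [4,5])
  i=3: ✗ (fails at j=6)
  i=4: ✗ (fails at j=6)
  i=5: ✗ (fails at j=7)
Positions where it holds: {0, 1, 2} → 3.

3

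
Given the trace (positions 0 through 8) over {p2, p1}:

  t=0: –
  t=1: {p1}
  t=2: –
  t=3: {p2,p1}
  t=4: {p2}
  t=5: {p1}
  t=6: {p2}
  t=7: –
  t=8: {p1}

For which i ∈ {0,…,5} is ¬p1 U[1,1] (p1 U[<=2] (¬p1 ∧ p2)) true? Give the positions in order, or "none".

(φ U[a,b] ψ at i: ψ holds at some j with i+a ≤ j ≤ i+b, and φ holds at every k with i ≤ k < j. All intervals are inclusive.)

2, 4

Evaluate at each i in [0,5]:
  i=0: ✗ (no rhs in [1,1])
  i=1: ✗ (no rhs in [2,2])
  i=2: ✓ (rhs at j=3; lhs holds on [2,2])
  i=3: ✗ (lhs fails at k=3 before rhs at j=4)
  i=4: ✓ (rhs at j=5; lhs holds on [4,4])
  i=5: ✗ (lhs fails at k=5 before rhs at j=6)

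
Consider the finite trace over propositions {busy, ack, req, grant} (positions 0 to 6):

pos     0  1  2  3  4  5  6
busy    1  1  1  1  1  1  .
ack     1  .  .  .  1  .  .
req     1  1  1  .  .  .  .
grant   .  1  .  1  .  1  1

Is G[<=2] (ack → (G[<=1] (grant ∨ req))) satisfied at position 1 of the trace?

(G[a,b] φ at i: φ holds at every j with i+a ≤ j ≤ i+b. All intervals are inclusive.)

Check (ack → (G[<=1] (grant ∨ req))) at every j in [1,3]:
  j=1: antecedent false → ✓
  j=2: antecedent false → ✓
  j=3: antecedent false → ✓
All positions satisfy it → formula holds.

True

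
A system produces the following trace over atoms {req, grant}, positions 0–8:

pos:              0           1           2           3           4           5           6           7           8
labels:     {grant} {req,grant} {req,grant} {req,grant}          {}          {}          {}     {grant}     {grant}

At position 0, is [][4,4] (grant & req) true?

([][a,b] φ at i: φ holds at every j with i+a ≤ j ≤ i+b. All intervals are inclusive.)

No

Check (grant & req) at every j in [4,4]:
  j=4: false
Fails at j=4 → formula fails.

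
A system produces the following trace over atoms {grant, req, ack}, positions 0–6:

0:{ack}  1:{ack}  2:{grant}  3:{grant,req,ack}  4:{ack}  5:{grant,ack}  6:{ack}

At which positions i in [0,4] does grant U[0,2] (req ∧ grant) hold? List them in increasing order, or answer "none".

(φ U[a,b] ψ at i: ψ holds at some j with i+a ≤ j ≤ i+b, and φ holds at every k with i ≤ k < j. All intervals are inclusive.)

Evaluate at each i in [0,4]:
  i=0: ✗ (no rhs in [0,2])
  i=1: ✗ (lhs fails at k=1 before rhs at j=3)
  i=2: ✓ (rhs at j=3; lhs holds on [2,2])
  i=3: ✓ (rhs at j=3)
  i=4: ✗ (no rhs in [4,6])

2, 3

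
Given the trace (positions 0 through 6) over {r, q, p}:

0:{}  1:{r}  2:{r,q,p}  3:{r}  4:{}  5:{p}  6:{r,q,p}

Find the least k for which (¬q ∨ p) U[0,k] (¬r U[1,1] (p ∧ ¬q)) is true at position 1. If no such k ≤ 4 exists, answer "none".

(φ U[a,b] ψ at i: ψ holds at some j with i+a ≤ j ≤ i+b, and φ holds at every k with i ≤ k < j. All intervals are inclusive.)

3

Need earliest j ≥ 1 with (¬r U[1,1] (p ∧ ¬q)), and (¬q ∨ p) at every k in [1,j-1].
  j=1: rhs fails.
  j=2: rhs fails.
  j=3: rhs fails.
  j=4: rhs holds; lhs holds on [1,3]. k = 3.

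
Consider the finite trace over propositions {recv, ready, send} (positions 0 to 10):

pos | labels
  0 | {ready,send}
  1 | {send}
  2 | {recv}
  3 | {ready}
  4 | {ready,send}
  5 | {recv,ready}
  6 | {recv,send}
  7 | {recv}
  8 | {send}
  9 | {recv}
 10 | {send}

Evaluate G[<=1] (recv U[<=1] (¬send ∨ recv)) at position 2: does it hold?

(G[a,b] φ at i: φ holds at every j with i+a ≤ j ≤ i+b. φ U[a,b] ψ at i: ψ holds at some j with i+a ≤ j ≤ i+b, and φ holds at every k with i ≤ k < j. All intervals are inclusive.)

Check (recv U[<=1] (¬send ∨ recv)) at every j in [2,3]:
  j=2: holds
  j=3: holds
All positions satisfy it → formula holds.

Yes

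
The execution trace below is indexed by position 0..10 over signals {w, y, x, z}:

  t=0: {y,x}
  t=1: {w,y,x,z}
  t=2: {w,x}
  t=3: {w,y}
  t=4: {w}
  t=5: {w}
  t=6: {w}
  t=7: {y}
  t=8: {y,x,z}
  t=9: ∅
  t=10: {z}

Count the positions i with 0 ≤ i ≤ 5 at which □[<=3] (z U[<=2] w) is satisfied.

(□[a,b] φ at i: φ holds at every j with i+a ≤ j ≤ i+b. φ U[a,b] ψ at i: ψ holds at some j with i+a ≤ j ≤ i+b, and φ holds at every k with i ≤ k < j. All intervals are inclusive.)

Evaluate at each i in [0,5]:
  i=0: ✗ (fails at j=0)
  i=1: ✓ (all of [1,4])
  i=2: ✓ (all of [2,5])
  i=3: ✓ (all of [3,6])
  i=4: ✗ (fails at j=7)
  i=5: ✗ (fails at j=7)
Positions where it holds: {1, 2, 3} → 3.

3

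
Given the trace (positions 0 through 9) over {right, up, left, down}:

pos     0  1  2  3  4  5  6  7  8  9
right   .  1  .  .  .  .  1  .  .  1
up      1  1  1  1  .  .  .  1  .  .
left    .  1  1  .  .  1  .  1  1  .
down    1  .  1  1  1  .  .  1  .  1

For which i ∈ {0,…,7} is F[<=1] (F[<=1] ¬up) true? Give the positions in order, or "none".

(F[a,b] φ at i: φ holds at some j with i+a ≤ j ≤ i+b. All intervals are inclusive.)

2, 3, 4, 5, 6, 7

Evaluate at each i in [0,7]:
  i=0: ✗ (none in [0,1])
  i=1: ✗ (none in [1,2])
  i=2: ✓ (witness j=3)
  i=3: ✓ (witness j=3)
  i=4: ✓ (witness j=4)
  i=5: ✓ (witness j=5)
  i=6: ✓ (witness j=6)
  i=7: ✓ (witness j=7)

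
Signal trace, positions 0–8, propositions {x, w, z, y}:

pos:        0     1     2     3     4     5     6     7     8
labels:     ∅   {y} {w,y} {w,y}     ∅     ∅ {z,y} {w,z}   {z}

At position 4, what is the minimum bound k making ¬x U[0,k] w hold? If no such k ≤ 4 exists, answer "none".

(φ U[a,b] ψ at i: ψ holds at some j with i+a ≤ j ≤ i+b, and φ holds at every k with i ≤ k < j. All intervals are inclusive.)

Need earliest j ≥ 4 with w, and ¬x at every k in [4,j-1].
  j=4: rhs fails.
  j=5: rhs fails.
  j=6: rhs fails.
  j=7: rhs holds; lhs holds on [4,6]. k = 3.

3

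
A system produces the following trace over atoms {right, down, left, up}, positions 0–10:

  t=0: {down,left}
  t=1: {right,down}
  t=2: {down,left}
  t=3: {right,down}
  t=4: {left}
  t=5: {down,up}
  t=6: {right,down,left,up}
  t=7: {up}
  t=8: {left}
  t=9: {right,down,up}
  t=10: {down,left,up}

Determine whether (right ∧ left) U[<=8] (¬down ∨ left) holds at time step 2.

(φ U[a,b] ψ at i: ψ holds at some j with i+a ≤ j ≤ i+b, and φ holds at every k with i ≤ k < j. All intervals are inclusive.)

Need some j in [2,10] with (¬down ∨ left), and (right ∧ left) at every k in [2,j-1].
  j=2: (¬down ∨ left) holds; no prefix to check → satisfied.

Yes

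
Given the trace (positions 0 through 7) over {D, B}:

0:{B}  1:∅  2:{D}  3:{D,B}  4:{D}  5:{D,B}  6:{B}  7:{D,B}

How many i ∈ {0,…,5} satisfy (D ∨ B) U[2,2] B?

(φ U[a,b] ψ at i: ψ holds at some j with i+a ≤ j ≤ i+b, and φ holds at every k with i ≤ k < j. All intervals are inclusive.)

3

Evaluate at each i in [0,5]:
  i=0: ✗ (no rhs in [2,2])
  i=1: ✗ (lhs fails at k=1 before rhs at j=3)
  i=2: ✗ (no rhs in [4,4])
  i=3: ✓ (rhs at j=5; lhs holds on [3,4])
  i=4: ✓ (rhs at j=6; lhs holds on [4,5])
  i=5: ✓ (rhs at j=7; lhs holds on [5,6])
Positions where it holds: {3, 4, 5} → 3.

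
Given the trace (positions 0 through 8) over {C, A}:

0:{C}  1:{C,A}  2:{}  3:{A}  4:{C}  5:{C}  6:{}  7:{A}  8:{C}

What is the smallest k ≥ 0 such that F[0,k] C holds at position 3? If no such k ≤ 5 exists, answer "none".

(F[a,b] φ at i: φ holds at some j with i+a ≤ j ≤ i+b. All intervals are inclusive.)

Scan j = 3,4,… for C:
  j=3: fails
  j=4: holds
First hit at j=4, so smallest k = 4-3 = 1.

1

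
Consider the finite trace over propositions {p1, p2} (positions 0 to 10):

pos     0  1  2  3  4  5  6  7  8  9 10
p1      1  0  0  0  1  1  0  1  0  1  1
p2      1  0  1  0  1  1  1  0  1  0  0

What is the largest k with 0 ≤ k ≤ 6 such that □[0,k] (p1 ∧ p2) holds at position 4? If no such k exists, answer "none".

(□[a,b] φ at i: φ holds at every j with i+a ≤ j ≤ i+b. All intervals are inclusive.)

(p1 ∧ p2) must hold from j=4 onward; find where it first fails.
  j=4: holds
  j=5: holds
  j=6: fails
Holds on [4,5], so largest k = 1.

1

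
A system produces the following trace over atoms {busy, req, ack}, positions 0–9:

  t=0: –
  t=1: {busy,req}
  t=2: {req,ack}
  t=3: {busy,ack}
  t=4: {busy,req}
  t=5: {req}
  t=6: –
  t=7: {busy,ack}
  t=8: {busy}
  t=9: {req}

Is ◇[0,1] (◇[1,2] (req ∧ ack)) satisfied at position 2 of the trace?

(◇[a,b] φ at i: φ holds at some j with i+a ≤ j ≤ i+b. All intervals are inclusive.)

Check ◇[1,2] (req ∧ ack) at each j in [2,3]:
  j=2: fails (none in [3,4])
  j=3: fails (none in [4,5])
No position in the window satisfies it → formula fails.

Does not hold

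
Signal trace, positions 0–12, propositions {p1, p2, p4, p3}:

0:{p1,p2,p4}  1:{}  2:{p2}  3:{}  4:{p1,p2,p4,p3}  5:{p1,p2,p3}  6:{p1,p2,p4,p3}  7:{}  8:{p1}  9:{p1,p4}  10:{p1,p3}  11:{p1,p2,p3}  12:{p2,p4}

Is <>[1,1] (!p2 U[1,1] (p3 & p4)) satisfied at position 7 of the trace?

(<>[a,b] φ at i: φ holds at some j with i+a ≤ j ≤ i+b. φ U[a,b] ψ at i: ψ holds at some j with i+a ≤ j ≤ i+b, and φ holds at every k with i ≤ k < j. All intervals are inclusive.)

No

Check (!p2 U[1,1] (p3 & p4)) at each j in [8,8]:
  j=8: fails
No position in the window satisfies it → formula fails.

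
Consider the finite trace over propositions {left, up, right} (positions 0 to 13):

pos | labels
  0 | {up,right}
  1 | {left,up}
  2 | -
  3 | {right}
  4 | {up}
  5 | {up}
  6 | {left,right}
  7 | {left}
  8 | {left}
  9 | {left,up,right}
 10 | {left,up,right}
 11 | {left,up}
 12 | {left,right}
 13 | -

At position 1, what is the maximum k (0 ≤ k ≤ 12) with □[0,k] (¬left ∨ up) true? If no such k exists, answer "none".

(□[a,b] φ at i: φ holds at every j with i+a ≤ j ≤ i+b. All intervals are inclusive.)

(¬left ∨ up) must hold from j=1 onward; find where it first fails.
  j=1: holds
  j=2: holds
  j=3: holds
  j=4: holds
  j=5: holds
  j=6: fails
Holds on [1,5], so largest k = 4.

4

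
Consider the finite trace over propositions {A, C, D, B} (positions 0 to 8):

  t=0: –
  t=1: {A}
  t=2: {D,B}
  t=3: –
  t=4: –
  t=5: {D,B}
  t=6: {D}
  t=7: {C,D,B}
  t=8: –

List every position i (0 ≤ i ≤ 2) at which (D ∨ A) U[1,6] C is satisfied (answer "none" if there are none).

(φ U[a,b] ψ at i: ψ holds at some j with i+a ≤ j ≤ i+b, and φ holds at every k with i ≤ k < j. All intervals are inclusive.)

none

Evaluate at each i in [0,2]:
  i=0: ✗ (no rhs in [1,6])
  i=1: ✗ (lhs fails at k=3 before rhs at j=7)
  i=2: ✗ (lhs fails at k=3 before rhs at j=7)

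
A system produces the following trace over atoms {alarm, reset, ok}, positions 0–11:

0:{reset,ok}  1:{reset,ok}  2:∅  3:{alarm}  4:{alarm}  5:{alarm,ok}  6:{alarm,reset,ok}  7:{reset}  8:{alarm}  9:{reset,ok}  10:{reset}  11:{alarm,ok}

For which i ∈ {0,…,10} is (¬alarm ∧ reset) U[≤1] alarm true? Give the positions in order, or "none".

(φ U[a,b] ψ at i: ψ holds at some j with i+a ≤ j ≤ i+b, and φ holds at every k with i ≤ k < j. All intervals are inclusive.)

Evaluate at each i in [0,10]:
  i=0: ✗ (no rhs in [0,1])
  i=1: ✗ (no rhs in [1,2])
  i=2: ✗ (lhs fails at k=2 before rhs at j=3)
  i=3: ✓ (rhs at j=3)
  i=4: ✓ (rhs at j=4)
  i=5: ✓ (rhs at j=5)
  i=6: ✓ (rhs at j=6)
  i=7: ✓ (rhs at j=8; lhs holds on [7,7])
  i=8: ✓ (rhs at j=8)
  i=9: ✗ (no rhs in [9,10])
  i=10: ✓ (rhs at j=11; lhs holds on [10,10])

3, 4, 5, 6, 7, 8, 10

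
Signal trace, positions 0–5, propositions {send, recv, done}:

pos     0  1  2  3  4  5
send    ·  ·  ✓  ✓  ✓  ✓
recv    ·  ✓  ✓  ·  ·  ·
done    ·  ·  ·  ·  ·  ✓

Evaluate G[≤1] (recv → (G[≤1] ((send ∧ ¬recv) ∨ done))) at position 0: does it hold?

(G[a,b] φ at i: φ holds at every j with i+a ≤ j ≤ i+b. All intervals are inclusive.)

Does not hold

Check (recv → (G[≤1] ((send ∧ ¬recv) ∨ done))) at every j in [0,1]:
  j=0: antecedent false → ✓
  j=1: antecedent true; consequent fails at 1 → ✗
Fails at j=1 → formula fails.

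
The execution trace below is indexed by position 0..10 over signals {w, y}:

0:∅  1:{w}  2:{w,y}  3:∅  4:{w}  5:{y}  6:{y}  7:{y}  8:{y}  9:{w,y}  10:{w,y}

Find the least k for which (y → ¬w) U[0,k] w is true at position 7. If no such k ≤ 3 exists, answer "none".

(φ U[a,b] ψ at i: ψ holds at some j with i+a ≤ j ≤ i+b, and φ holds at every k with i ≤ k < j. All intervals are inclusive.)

Need earliest j ≥ 7 with w, and (y → ¬w) at every k in [7,j-1].
  j=7: rhs fails.
  j=8: rhs fails.
  j=9: rhs holds; lhs holds on [7,8]. k = 2.

2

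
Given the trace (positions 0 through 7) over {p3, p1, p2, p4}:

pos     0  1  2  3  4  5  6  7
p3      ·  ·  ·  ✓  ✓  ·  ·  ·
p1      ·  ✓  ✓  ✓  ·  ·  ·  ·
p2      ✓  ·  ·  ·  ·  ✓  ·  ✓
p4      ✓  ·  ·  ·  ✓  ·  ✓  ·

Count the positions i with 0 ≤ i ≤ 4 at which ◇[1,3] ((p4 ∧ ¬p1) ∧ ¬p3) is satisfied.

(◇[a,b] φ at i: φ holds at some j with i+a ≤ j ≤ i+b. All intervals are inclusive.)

2

Evaluate at each i in [0,4]:
  i=0: ✗ (none in [1,3])
  i=1: ✗ (none in [2,4])
  i=2: ✗ (none in [3,5])
  i=3: ✓ (witness j=6)
  i=4: ✓ (witness j=6)
Positions where it holds: {3, 4} → 2.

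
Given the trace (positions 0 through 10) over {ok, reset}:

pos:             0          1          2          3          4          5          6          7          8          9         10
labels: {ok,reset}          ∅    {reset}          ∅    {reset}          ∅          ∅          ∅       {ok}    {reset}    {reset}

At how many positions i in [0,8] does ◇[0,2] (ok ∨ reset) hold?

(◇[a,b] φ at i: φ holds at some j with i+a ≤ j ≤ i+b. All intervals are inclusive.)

Evaluate at each i in [0,8]:
  i=0: ✓ (witness j=0)
  i=1: ✓ (witness j=2)
  i=2: ✓ (witness j=2)
  i=3: ✓ (witness j=4)
  i=4: ✓ (witness j=4)
  i=5: ✗ (none in [5,7])
  i=6: ✓ (witness j=8)
  i=7: ✓ (witness j=8)
  i=8: ✓ (witness j=8)
Positions where it holds: {0, 1, 2, 3, 4, 6, 7, 8} → 8.

8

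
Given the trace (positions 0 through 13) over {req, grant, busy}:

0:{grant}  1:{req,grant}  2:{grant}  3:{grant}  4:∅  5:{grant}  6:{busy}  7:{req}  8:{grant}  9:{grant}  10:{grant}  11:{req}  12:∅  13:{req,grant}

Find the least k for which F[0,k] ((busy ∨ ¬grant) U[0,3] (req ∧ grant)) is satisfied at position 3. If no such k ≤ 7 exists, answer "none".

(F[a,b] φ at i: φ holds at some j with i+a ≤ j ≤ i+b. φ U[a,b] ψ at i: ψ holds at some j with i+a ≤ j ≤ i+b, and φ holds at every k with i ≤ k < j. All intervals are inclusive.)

Scan j = 3,4,… for ((busy ∨ ¬grant) U[0,3] (req ∧ grant)):
  j=3: fails
  j=4: fails
  j=5: fails
  j=6: fails
  j=7: fails
  j=8: fails
  j=9: fails
  j=10: fails
No j in [3,10] satisfies it → none.

none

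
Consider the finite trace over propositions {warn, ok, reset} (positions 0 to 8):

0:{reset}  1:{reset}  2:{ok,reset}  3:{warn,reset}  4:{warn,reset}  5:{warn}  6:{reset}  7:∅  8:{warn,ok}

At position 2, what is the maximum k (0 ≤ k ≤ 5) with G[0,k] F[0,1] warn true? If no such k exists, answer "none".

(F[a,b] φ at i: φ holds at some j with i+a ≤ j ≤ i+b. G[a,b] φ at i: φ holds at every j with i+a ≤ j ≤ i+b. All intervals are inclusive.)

F[0,1] warn must hold from j=2 onward; find where it first fails.
  j=2: holds
  j=3: holds
  j=4: holds
  j=5: holds
  j=6: fails
Holds on [2,5], so largest k = 3.

3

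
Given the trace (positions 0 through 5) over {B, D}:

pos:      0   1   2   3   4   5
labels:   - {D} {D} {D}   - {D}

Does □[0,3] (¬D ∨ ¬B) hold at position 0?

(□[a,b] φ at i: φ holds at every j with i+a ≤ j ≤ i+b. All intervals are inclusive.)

Check (¬D ∨ ¬B) at every j in [0,3]:
  j=0: true
  j=1: true
  j=2: true
  j=3: true
All positions satisfy it → formula holds.

Yes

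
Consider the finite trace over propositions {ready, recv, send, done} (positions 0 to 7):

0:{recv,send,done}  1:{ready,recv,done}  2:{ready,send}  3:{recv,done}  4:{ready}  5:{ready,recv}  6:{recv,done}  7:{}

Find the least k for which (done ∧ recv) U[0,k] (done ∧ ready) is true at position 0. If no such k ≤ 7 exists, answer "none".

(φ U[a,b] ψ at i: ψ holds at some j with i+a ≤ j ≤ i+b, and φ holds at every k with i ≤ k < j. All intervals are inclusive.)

Need earliest j ≥ 0 with (done ∧ ready), and (done ∧ recv) at every k in [0,j-1].
  j=0: rhs fails.
  j=1: rhs holds; lhs holds on [0,0]. k = 1.

1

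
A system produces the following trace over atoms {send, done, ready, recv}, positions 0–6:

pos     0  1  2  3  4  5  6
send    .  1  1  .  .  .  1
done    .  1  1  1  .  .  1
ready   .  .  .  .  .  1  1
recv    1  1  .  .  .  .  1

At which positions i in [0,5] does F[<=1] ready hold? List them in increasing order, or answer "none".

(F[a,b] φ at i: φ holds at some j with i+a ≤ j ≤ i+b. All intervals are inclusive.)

Evaluate at each i in [0,5]:
  i=0: ✗ (none in [0,1])
  i=1: ✗ (none in [1,2])
  i=2: ✗ (none in [2,3])
  i=3: ✗ (none in [3,4])
  i=4: ✓ (witness j=5)
  i=5: ✓ (witness j=5)

4, 5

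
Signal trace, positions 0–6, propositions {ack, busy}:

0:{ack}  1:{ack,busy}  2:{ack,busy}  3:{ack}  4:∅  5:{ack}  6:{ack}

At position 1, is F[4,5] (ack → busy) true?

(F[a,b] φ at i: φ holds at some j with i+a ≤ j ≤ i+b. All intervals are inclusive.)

Does not hold

Check (ack → busy) at each j in [5,6]:
  j=5: false
  j=6: false
No position in the window satisfies it → formula fails.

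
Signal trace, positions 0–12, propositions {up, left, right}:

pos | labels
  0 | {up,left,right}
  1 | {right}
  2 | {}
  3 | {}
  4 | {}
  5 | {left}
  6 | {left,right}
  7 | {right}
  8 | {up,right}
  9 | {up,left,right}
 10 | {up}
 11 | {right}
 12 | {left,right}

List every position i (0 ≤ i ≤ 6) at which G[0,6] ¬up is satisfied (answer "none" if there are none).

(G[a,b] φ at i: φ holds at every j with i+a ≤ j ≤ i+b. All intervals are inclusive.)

1

Evaluate at each i in [0,6]:
  i=0: ✗ (fails at j=0)
  i=1: ✓ (all of [1,7])
  i=2: ✗ (fails at j=8)
  i=3: ✗ (fails at j=8)
  i=4: ✗ (fails at j=8)
  i=5: ✗ (fails at j=8)
  i=6: ✗ (fails at j=8)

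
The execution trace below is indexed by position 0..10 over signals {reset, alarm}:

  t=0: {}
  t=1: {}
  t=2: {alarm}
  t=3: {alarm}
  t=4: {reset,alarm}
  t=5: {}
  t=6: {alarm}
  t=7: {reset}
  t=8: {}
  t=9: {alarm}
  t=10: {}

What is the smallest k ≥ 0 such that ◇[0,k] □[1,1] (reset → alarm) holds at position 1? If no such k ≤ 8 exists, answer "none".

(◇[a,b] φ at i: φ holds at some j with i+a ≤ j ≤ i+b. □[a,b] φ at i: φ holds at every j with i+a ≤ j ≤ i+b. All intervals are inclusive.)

0

Scan j = 1,2,… for □[1,1] (reset → alarm):
  j=1: holds
First hit at j=1, so smallest k = 1-1 = 0.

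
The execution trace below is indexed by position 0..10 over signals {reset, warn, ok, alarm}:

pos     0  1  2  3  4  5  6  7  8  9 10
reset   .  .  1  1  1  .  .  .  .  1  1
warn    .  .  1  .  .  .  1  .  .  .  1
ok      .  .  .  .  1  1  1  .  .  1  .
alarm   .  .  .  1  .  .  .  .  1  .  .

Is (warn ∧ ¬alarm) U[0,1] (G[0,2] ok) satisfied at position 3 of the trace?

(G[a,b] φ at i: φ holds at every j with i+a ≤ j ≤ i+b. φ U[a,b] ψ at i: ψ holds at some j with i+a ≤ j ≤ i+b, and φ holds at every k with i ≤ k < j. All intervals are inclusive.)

Need some j in [3,4] with G[0,2] ok, and (warn ∧ ¬alarm) at every k in [3,j-1].
  j=3: G[0,2] ok — fails at 3.
  j=4: G[0,2] ok holds, but (warn ∧ ¬alarm) fails at k=3 → not this j.
No j in the window works → until fails.

No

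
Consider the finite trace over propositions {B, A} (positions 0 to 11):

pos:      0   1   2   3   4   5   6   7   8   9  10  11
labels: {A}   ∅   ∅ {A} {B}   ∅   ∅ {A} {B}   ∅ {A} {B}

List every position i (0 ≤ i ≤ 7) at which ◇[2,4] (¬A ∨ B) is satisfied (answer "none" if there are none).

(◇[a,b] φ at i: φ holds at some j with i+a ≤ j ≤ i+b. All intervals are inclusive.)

Evaluate at each i in [0,7]:
  i=0: ✓ (witness j=2)
  i=1: ✓ (witness j=4)
  i=2: ✓ (witness j=4)
  i=3: ✓ (witness j=5)
  i=4: ✓ (witness j=6)
  i=5: ✓ (witness j=8)
  i=6: ✓ (witness j=8)
  i=7: ✓ (witness j=9)

0, 1, 2, 3, 4, 5, 6, 7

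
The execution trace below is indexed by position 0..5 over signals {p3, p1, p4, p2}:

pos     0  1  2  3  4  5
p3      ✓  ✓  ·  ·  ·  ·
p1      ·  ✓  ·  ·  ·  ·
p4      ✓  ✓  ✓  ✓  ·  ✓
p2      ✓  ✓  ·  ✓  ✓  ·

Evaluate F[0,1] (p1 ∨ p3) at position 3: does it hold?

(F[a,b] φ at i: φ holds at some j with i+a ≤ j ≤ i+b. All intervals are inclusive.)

Does not hold

Check (p1 ∨ p3) at each j in [3,4]:
  j=3: false
  j=4: false
No position in the window satisfies it → formula fails.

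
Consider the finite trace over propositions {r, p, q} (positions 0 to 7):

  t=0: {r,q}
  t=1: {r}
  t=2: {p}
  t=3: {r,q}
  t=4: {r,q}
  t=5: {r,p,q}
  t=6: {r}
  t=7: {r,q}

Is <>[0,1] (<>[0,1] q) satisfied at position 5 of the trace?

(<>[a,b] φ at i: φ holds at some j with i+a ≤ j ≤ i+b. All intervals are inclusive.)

Check <>[0,1] q at each j in [5,6]:
  j=5: holds (witness at 5)
  j=6: holds (witness at 7)
Found at j=5 → formula holds.

Yes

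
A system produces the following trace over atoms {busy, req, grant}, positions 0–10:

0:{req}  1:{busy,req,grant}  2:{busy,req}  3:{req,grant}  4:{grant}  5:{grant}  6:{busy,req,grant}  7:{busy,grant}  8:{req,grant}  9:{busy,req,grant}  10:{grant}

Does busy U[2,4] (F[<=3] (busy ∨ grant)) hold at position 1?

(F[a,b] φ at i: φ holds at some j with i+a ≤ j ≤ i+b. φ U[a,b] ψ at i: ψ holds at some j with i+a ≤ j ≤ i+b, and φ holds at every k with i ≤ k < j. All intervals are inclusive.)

Need some j in [3,5] with F[<=3] (busy ∨ grant), and busy at every k in [1,j-1].
  j=3: F[<=3] (busy ∨ grant) holds; busy holds at every k in [1,2] → satisfied.

Holds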